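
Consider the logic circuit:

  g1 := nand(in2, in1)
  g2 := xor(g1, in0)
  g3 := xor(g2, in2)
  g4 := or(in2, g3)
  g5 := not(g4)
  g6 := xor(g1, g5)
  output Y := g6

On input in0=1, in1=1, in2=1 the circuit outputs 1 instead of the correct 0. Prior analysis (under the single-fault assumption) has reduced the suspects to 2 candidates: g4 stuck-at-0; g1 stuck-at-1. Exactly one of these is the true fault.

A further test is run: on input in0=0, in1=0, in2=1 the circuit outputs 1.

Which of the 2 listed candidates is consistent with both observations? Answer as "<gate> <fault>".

Evaluate each candidate on input in0=0, in1=0, in2=1:
  g4 stuck-at-0: g1=1, g2=1, g3=0, g4=0 [stuck-at-0], g5=1, g6=0 → 0 — eliminated
  g1 stuck-at-1: g1=1 [stuck-at-1], g2=1, g3=0, g4=1, g5=0, g6=1 → 1 — matches
Only g1 stuck-at-1 reproduces the observed 1.

g1 stuck-at-1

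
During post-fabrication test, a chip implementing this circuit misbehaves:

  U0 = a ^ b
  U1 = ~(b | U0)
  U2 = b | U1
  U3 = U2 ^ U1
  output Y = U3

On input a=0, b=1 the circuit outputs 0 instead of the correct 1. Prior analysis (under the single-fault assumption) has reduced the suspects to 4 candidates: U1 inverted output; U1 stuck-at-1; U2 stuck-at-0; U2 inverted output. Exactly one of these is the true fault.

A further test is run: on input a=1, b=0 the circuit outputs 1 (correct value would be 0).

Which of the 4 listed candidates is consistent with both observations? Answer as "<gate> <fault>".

Evaluate each candidate on input a=1, b=0:
  U1 inverted output: U0=1, U1=1 [inverted output], U2=1, U3=0 → 0 — eliminated
  U1 stuck-at-1: U0=1, U1=1 [stuck-at-1], U2=1, U3=0 → 0 — eliminated
  U2 stuck-at-0: U0=1, U1=0, U2=0 [stuck-at-0], U3=0 → 0 — eliminated
  U2 inverted output: U0=1, U1=0, U2=1 [inverted output], U3=1 → 1 — matches
Only U2 inverted output reproduces the observed 1.

U2 inverted output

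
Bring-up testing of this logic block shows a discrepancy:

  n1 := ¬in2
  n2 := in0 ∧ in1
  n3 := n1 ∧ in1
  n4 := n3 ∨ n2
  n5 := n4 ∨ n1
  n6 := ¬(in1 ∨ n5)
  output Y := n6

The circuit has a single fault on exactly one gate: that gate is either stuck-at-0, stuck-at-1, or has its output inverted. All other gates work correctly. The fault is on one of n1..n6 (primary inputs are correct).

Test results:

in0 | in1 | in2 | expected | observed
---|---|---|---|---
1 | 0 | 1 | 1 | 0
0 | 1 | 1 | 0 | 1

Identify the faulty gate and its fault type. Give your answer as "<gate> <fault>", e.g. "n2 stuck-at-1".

n6 inverted output

Fault-free values for test 1 (in0=1, in1=0, in2=1): n1=0, n2=0, n3=0, n4=0, n5=0, n6=1, giving Y=1. Observed 0.
Test 1: faults giving observed 0 are {n1 stuck-at-1, n1 inverted output, n2 stuck-at-1, n2 inverted output, n3 stuck-at-1, n3 inverted output, n4 stuck-at-1, n4 inverted output, n5 stuck-at-1, n5 inverted output, n6 stuck-at-0, n6 inverted output}.
Test 2 (in0=0, in1=1, in2=1): fault-free n1=0, n2=0, n3=0, n4=0, n5=0, n6=0 → 0; observed 1. Eliminates n1 stuck-at-1, n1 inverted output, n2 stuck-at-1, n2 inverted output, n3 stuck-at-1, n3 inverted output, n4 stuck-at-1, n4 inverted output, n5 stuck-at-1, n5 inverted output, n6 stuck-at-0.
Only n6 inverted output is consistent with every test.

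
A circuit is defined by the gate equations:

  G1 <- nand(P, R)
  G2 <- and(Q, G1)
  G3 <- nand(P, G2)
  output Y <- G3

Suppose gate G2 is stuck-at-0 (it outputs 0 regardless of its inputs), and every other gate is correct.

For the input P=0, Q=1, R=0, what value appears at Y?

Propagate with G2 forced: G1=1, G2=0 [stuck-at-0], G3=1.
So Y = 1. (Same as the fault-free value — the fault is masked on this input.)

1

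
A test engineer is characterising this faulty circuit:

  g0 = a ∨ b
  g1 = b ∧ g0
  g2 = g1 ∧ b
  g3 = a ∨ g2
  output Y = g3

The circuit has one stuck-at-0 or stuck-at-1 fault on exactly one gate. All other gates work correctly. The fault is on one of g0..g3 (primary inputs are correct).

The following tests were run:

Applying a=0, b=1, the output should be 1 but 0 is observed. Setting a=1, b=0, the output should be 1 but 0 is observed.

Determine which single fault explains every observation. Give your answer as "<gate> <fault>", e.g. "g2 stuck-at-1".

Fault-free values for test 1 (a=0, b=1): g0=1, g1=1, g2=1, g3=1, giving Y=1. Observed 0.
Test 1: faults giving observed 0 are {g0 stuck-at-0, g1 stuck-at-0, g2 stuck-at-0, g3 stuck-at-0}.
Test 2 (a=1, b=0): fault-free g0=1, g1=0, g2=0, g3=1 → 1; observed 0. Eliminates g0 stuck-at-0, g1 stuck-at-0, g2 stuck-at-0.
Only g3 stuck-at-0 is consistent with every test.

g3 stuck-at-0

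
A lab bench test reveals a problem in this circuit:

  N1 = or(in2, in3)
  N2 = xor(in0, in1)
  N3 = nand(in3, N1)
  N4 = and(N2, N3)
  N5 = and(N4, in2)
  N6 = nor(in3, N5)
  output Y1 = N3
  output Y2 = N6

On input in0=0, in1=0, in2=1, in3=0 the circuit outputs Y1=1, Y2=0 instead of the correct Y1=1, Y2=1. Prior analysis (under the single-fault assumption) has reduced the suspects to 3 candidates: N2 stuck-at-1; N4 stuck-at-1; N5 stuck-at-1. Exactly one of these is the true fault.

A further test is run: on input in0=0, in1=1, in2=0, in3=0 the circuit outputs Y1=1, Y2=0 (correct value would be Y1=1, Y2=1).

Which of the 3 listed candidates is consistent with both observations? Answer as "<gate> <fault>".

Evaluate each candidate on input in0=0, in1=1, in2=0, in3=0:
  N2 stuck-at-1: N1=0, N2=1 [stuck-at-1], N3=1, N4=1, N5=0, N6=1 → Y1=1, Y2=1 — eliminated
  N4 stuck-at-1: N1=0, N2=1, N3=1, N4=1 [stuck-at-1], N5=0, N6=1 → Y1=1, Y2=1 — eliminated
  N5 stuck-at-1: N1=0, N2=1, N3=1, N4=1, N5=1 [stuck-at-1], N6=0 → Y1=1, Y2=0 — matches
Only N5 stuck-at-1 reproduces the observed Y1=1, Y2=0.

N5 stuck-at-1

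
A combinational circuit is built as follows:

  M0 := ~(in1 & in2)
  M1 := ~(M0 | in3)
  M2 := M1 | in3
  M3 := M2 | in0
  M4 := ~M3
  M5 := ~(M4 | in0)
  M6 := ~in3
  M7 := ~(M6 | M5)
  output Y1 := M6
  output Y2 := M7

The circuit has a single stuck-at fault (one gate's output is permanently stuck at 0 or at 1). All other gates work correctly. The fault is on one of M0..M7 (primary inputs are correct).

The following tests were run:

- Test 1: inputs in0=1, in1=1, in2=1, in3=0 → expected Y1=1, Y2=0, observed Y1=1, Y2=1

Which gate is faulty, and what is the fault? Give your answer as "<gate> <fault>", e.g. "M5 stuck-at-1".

M7 stuck-at-1

Fault-free values for test 1 (in0=1, in1=1, in2=1, in3=0): M0=0, M1=1, M2=1, M3=1, M4=0, M5=0, M6=1, M7=0, giving Y1=1, Y2=0. Observed Y1=1, Y2=1.
Test 1: faults giving observed Y1=1, Y2=1 are {M7 stuck-at-1}.
Only M7 stuck-at-1 is consistent with every test.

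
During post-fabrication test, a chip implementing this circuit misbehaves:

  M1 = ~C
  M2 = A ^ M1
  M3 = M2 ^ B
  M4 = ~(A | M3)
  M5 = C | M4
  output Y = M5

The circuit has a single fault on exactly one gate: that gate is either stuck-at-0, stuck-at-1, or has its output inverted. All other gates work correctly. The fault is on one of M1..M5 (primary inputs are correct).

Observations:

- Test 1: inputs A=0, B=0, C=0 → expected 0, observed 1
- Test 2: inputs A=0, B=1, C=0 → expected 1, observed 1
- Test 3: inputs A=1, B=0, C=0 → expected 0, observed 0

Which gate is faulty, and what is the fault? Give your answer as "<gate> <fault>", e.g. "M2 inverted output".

Fault-free values for test 1 (A=0, B=0, C=0): M1=1, M2=1, M3=1, M4=0, M5=0, giving Y=0. Observed 1.
Test 1: faults giving observed 1 are {M1 stuck-at-0, M1 inverted output, M2 stuck-at-0, M2 inverted output, M3 stuck-at-0, M3 inverted output, M4 stuck-at-1, M4 inverted output, M5 stuck-at-1, M5 inverted output}.
Test 2 (A=0, B=1, C=0): fault-free M1=1, M2=1, M3=0, M4=1, M5=1 → 1; observed 1. Eliminates M1 stuck-at-0, M1 inverted output, M2 stuck-at-0, M2 inverted output, M3 inverted output, M4 inverted output, M5 inverted output.
Test 3 (A=1, B=0, C=0): fault-free M1=1, M2=0, M3=0, M4=0, M5=0 → 0; observed 0. Eliminates M4 stuck-at-1, M5 stuck-at-1.
Only M3 stuck-at-0 is consistent with every test.

M3 stuck-at-0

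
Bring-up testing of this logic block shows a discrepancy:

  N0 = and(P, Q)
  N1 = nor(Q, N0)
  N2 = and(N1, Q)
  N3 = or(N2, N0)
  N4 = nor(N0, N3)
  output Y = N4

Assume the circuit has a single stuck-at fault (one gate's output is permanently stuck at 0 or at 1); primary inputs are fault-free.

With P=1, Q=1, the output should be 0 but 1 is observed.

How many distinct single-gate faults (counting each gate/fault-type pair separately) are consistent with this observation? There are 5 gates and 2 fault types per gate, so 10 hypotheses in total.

Fault-free: N0=1, N1=0, N2=0, N3=1, N4=0 → 0. Observed 1.
  N0 stuck-at-0: output 1 ✓
  N0 stuck-at-1: output 0 ✗
  N1 stuck-at-0: output 0 ✗
  N1 stuck-at-1: output 0 ✗
  N2 stuck-at-0: output 0 ✗
  N2 stuck-at-1: output 0 ✗
  N3 stuck-at-0: output 0 ✗
  N3 stuck-at-1: output 0 ✗
  N4 stuck-at-0: output 0 ✗
  N4 stuck-at-1: output 1 ✓
Consistent faults: {N0 stuck-at-0, N4 stuck-at-1} — 2 in all.

2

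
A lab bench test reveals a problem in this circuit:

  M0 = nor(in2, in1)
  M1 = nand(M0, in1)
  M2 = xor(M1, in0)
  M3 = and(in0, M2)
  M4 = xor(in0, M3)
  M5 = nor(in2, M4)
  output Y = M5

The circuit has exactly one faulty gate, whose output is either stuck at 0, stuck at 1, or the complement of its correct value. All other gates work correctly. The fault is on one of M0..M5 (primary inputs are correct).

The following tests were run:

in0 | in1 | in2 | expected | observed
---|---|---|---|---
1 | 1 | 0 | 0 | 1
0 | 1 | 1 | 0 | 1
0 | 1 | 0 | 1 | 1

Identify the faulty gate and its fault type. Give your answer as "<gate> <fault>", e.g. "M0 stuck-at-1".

M5 stuck-at-1

Fault-free values for test 1 (in0=1, in1=1, in2=0): M0=0, M1=1, M2=0, M3=0, M4=1, M5=0, giving Y=0. Observed 1.
Test 1: faults giving observed 1 are {M0 stuck-at-1, M0 inverted output, M1 stuck-at-0, M1 inverted output, M2 stuck-at-1, M2 inverted output, M3 stuck-at-1, M3 inverted output, M4 stuck-at-0, M4 inverted output, M5 stuck-at-1, M5 inverted output}.
Test 2 (in0=0, in1=1, in2=1): fault-free M0=0, M1=1, M2=1, M3=0, M4=0, M5=0 → 0; observed 1. Eliminates M0 stuck-at-1, M0 inverted output, M1 stuck-at-0, M1 inverted output, M2 stuck-at-1, M2 inverted output, M3 stuck-at-1, M3 inverted output, M4 stuck-at-0, M4 inverted output.
Test 3 (in0=0, in1=1, in2=0): fault-free M0=0, M1=1, M2=1, M3=0, M4=0, M5=1 → 1; observed 1. Eliminates M5 inverted output.
Only M5 stuck-at-1 is consistent with every test.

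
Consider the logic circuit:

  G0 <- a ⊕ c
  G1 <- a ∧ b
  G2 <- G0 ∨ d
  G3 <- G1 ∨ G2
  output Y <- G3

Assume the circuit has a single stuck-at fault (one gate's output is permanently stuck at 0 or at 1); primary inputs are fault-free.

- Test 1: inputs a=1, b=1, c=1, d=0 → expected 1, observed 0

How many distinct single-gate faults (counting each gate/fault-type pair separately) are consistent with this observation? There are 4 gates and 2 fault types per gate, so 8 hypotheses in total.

2

Fault-free: G0=0, G1=1, G2=0, G3=1 → 1. Observed 0.
  G0 stuck-at-0: output 1 ✗
  G0 stuck-at-1: output 1 ✗
  G1 stuck-at-0: output 0 ✓
  G1 stuck-at-1: output 1 ✗
  G2 stuck-at-0: output 1 ✗
  G2 stuck-at-1: output 1 ✗
  G3 stuck-at-0: output 0 ✓
  G3 stuck-at-1: output 1 ✗
Consistent faults: {G1 stuck-at-0, G3 stuck-at-0} — 2 in all.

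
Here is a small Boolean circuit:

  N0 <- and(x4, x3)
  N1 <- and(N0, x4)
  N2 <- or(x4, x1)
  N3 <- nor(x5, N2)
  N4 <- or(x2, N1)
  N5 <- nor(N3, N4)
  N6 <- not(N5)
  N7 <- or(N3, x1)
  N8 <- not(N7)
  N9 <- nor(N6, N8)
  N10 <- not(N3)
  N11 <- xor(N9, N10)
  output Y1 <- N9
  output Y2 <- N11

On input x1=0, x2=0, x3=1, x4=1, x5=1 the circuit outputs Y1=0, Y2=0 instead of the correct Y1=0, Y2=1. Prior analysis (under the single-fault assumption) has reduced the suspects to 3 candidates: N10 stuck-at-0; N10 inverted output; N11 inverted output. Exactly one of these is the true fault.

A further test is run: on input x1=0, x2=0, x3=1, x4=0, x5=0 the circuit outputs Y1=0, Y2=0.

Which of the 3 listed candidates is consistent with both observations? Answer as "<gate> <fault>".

Evaluate each candidate on input x1=0, x2=0, x3=1, x4=0, x5=0:
  N10 stuck-at-0: N0=0, N1=0, N2=0, N3=1, N4=0, N5=0, N6=1, N7=1, N8=0, N9=0, N10=0 [stuck-at-0], N11=0 → Y1=0, Y2=0 — matches
  N10 inverted output: N0=0, N1=0, N2=0, N3=1, N4=0, N5=0, N6=1, N7=1, N8=0, N9=0, N10=1 [inverted output], N11=1 → Y1=0, Y2=1 — eliminated
  N11 inverted output: N0=0, N1=0, N2=0, N3=1, N4=0, N5=0, N6=1, N7=1, N8=0, N9=0, N10=0, N11=1 [inverted output] → Y1=0, Y2=1 — eliminated
Only N10 stuck-at-0 reproduces the observed Y1=0, Y2=0.

N10 stuck-at-0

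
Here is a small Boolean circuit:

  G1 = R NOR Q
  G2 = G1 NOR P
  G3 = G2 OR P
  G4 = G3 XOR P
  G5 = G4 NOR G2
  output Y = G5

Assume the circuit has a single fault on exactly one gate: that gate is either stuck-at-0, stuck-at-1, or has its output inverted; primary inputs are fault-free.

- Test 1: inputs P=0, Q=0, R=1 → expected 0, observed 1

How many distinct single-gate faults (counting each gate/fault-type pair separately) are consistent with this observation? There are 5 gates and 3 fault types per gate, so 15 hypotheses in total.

6

Fault-free: G1=0, G2=1, G3=1, G4=1, G5=0 → 0. Observed 1.
  G1: stuck-at-1, inverted output ✓; others ✗
  G2: stuck-at-0, inverted output ✓; others ✗
  G3: none of the 3 fault types match ✗
  G4: none of the 3 fault types match ✗
  G5: stuck-at-1, inverted output ✓; others ✗
Consistent faults: {G1 stuck-at-1, G1 inverted output, G2 stuck-at-0, G2 inverted output, G5 stuck-at-1, G5 inverted output} — 6 in all.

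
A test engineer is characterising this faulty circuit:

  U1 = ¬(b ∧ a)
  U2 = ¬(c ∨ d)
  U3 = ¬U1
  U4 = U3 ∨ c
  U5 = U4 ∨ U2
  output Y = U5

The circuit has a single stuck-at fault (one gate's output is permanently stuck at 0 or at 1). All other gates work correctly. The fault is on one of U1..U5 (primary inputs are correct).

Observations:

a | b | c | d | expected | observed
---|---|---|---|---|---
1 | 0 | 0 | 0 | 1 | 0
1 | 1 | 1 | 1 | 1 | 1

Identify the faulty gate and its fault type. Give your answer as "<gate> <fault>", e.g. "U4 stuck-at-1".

U2 stuck-at-0

Fault-free values for test 1 (a=1, b=0, c=0, d=0): U1=1, U2=1, U3=0, U4=0, U5=1, giving Y=1. Observed 0.
Test 1: faults giving observed 0 are {U2 stuck-at-0, U5 stuck-at-0}.
Test 2 (a=1, b=1, c=1, d=1): fault-free U1=0, U2=0, U3=1, U4=1, U5=1 → 1; observed 1. Eliminates U5 stuck-at-0.
Only U2 stuck-at-0 is consistent with every test.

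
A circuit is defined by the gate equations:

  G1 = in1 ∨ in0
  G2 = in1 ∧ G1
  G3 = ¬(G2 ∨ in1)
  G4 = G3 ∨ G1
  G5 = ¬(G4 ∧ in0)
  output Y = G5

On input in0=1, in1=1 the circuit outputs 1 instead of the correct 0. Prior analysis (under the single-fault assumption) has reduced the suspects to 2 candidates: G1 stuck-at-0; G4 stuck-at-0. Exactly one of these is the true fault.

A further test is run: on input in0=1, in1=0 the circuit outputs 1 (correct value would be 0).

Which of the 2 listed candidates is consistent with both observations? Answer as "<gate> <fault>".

G4 stuck-at-0

Evaluate each candidate on input in0=1, in1=0:
  G1 stuck-at-0: G1=0 [stuck-at-0], G2=0, G3=1, G4=1, G5=0 → 0 — eliminated
  G4 stuck-at-0: G1=1, G2=0, G3=1, G4=0 [stuck-at-0], G5=1 → 1 — matches
Only G4 stuck-at-0 reproduces the observed 1.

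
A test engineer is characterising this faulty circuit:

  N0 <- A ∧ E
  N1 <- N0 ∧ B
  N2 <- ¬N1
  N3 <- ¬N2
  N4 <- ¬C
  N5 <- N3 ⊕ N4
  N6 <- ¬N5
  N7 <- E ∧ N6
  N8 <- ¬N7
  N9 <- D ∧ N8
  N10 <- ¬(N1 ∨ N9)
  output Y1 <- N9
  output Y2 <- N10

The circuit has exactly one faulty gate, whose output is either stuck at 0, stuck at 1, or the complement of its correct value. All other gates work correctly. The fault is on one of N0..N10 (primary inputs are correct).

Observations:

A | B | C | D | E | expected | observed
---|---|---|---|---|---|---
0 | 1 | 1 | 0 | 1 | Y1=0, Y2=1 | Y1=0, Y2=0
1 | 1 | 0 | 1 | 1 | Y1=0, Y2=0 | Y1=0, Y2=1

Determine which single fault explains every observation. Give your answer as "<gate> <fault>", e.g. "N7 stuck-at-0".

N10 inverted output

Fault-free values for test 1 (A=0, B=1, C=1, D=0, E=1): N0=0, N1=0, N2=1, N3=0, N4=0, N5=0, N6=1, N7=1, N8=0, N9=0, N10=1, giving Y1=0, Y2=1. Observed Y1=0, Y2=0.
Test 1: faults giving observed Y1=0, Y2=0 are {N0 stuck-at-1, N0 inverted output, N1 stuck-at-1, N1 inverted output, N10 stuck-at-0, N10 inverted output}.
Test 2 (A=1, B=1, C=0, D=1, E=1): fault-free N0=1, N1=1, N2=0, N3=1, N4=1, N5=0, N6=1, N7=1, N8=0, N9=0, N10=0 → Y1=0, Y2=0; observed Y1=0, Y2=1. Eliminates N0 stuck-at-1, N0 inverted output, N1 stuck-at-1, N1 inverted output, N10 stuck-at-0.
Only N10 inverted output is consistent with every test.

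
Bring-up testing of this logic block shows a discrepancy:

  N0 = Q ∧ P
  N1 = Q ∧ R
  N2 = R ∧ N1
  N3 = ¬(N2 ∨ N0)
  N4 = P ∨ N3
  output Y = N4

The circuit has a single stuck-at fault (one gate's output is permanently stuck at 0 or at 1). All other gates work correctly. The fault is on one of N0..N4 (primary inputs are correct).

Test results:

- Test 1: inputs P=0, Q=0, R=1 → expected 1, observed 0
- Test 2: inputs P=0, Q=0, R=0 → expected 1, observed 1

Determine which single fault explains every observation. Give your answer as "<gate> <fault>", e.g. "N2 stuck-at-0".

Fault-free values for test 1 (P=0, Q=0, R=1): N0=0, N1=0, N2=0, N3=1, N4=1, giving Y=1. Observed 0.
Test 1: faults giving observed 0 are {N0 stuck-at-1, N1 stuck-at-1, N2 stuck-at-1, N3 stuck-at-0, N4 stuck-at-0}.
Test 2 (P=0, Q=0, R=0): fault-free N0=0, N1=0, N2=0, N3=1, N4=1 → 1; observed 1. Eliminates N0 stuck-at-1, N2 stuck-at-1, N3 stuck-at-0, N4 stuck-at-0.
Only N1 stuck-at-1 is consistent with every test.

N1 stuck-at-1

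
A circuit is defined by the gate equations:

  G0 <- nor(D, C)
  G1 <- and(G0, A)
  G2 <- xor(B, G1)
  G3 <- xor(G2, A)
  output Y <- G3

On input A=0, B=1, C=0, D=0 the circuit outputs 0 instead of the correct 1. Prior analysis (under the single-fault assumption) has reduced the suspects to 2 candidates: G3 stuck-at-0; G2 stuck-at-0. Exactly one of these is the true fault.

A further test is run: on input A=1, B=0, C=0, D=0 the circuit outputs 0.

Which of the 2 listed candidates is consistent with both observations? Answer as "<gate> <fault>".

Evaluate each candidate on input A=1, B=0, C=0, D=0:
  G3 stuck-at-0: G0=1, G1=1, G2=1, G3=0 [stuck-at-0] → 0 — matches
  G2 stuck-at-0: G0=1, G1=1, G2=0 [stuck-at-0], G3=1 → 1 — eliminated
Only G3 stuck-at-0 reproduces the observed 0.

G3 stuck-at-0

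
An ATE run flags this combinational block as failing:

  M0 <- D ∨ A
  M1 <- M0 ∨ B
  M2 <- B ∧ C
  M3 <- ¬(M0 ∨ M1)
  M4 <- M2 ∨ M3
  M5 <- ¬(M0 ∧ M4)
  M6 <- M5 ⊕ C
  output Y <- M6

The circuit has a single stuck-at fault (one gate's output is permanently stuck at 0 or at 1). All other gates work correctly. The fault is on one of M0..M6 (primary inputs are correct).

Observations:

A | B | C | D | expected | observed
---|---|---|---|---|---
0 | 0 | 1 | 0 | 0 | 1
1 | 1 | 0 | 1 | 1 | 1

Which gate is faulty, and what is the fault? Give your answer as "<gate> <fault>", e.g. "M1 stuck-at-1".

M6 stuck-at-1

Fault-free values for test 1 (A=0, B=0, C=1, D=0): M0=0, M1=0, M2=0, M3=1, M4=1, M5=1, M6=0, giving Y=0. Observed 1.
Test 1: faults giving observed 1 are {M5 stuck-at-0, M6 stuck-at-1}.
Test 2 (A=1, B=1, C=0, D=1): fault-free M0=1, M1=1, M2=0, M3=0, M4=0, M5=1, M6=1 → 1; observed 1. Eliminates M5 stuck-at-0.
Only M6 stuck-at-1 is consistent with every test.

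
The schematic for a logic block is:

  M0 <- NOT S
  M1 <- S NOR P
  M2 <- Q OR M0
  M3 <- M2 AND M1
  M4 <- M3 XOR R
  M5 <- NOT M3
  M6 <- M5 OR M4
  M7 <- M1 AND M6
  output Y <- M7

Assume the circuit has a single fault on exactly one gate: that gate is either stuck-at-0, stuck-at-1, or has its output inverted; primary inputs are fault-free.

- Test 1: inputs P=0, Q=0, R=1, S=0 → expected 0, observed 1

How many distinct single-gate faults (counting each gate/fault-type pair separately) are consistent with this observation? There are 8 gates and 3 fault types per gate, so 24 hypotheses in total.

14

Fault-free: M0=1, M1=1, M2=1, M3=1, M4=0, M5=0, M6=0, M7=0 → 0. Observed 1.
  M0: stuck-at-0, inverted output ✓; others ✗
  M1: none of the 3 fault types match ✗
  M2: stuck-at-0, inverted output ✓; others ✗
  M3: stuck-at-0, inverted output ✓; others ✗
  M4: stuck-at-1, inverted output ✓; others ✗
  M5: stuck-at-1, inverted output ✓; others ✗
  M6: stuck-at-1, inverted output ✓; others ✗
  M7: stuck-at-1, inverted output ✓; others ✗
Consistent faults: {M0 stuck-at-0, M0 inverted output, M2 stuck-at-0, M2 inverted output, M3 stuck-at-0, M3 inverted output, M4 stuck-at-1, M4 inverted output, M5 stuck-at-1, M5 inverted output, M6 stuck-at-1, M6 inverted output, M7 stuck-at-1, M7 inverted output} — 14 in all.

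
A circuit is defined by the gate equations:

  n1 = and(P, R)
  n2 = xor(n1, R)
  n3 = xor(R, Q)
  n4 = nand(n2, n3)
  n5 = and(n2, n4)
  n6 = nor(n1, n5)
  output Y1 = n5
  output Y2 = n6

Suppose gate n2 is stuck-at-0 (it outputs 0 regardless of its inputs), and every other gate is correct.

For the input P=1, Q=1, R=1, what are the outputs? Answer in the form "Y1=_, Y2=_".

Propagate with n2 forced: n1=1, n2=0 [stuck-at-0], n3=0, n4=1, n5=0, n6=0.
So the outputs are Y1=0, Y2=0. (Same as the fault-free value — the fault is masked on this input.)

Y1=0, Y2=0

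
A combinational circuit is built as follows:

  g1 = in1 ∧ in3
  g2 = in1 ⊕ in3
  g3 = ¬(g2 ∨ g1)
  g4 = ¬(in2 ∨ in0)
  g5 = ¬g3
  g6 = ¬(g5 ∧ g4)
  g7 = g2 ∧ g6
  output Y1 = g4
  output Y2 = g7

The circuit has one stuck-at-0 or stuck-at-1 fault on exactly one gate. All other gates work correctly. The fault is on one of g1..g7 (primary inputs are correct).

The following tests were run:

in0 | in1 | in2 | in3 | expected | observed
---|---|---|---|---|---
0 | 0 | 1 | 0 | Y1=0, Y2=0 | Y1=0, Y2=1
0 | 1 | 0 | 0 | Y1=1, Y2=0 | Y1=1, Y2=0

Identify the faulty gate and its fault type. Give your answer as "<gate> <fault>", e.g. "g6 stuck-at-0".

Fault-free values for test 1 (in0=0, in1=0, in2=1, in3=0): g1=0, g2=0, g3=1, g4=0, g5=0, g6=1, g7=0, giving Y1=0, Y2=0. Observed Y1=0, Y2=1.
Test 1: faults giving observed Y1=0, Y2=1 are {g2 stuck-at-1, g7 stuck-at-1}.
Test 2 (in0=0, in1=1, in2=0, in3=0): fault-free g1=0, g2=1, g3=0, g4=1, g5=1, g6=0, g7=0 → Y1=1, Y2=0; observed Y1=1, Y2=0. Eliminates g7 stuck-at-1.
Only g2 stuck-at-1 is consistent with every test.

g2 stuck-at-1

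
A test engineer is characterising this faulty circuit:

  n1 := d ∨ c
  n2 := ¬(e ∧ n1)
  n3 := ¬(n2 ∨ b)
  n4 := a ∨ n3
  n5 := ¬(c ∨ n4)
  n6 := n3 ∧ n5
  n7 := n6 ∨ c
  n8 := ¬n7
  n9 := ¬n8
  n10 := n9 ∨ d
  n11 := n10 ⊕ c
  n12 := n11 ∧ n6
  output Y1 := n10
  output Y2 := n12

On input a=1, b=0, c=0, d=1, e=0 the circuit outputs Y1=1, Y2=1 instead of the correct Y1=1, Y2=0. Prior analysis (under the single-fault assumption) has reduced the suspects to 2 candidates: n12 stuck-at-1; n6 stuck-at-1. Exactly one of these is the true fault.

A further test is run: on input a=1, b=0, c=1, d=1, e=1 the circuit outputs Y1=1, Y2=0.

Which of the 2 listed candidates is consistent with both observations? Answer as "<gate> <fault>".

n6 stuck-at-1

Evaluate each candidate on input a=1, b=0, c=1, d=1, e=1:
  n12 stuck-at-1: n1=1, n2=0, n3=1, n4=1, n5=0, n6=0, n7=1, n8=0, n9=1, n10=1, n11=0, n12=1 [stuck-at-1] → Y1=1, Y2=1 — eliminated
  n6 stuck-at-1: n1=1, n2=0, n3=1, n4=1, n5=0, n6=1 [stuck-at-1], n7=1, n8=0, n9=1, n10=1, n11=0, n12=0 → Y1=1, Y2=0 — matches
Only n6 stuck-at-1 reproduces the observed Y1=1, Y2=0.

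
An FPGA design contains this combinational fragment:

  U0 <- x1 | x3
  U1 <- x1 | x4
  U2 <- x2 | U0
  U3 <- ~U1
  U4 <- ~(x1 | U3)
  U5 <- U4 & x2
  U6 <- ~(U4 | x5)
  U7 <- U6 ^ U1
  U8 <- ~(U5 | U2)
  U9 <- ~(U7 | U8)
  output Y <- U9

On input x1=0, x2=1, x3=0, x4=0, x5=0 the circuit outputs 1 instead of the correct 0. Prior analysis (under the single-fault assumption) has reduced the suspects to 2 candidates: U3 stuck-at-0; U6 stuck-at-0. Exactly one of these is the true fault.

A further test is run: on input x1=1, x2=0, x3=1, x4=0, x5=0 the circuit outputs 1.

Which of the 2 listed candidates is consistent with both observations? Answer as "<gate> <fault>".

Evaluate each candidate on input x1=1, x2=0, x3=1, x4=0, x5=0:
  U3 stuck-at-0: U0=1, U1=1, U2=1, U3=0 [stuck-at-0], U4=0, U5=0, U6=1, U7=0, U8=0, U9=1 → 1 — matches
  U6 stuck-at-0: U0=1, U1=1, U2=1, U3=0, U4=0, U5=0, U6=0 [stuck-at-0], U7=1, U8=0, U9=0 → 0 — eliminated
Only U3 stuck-at-0 reproduces the observed 1.

U3 stuck-at-0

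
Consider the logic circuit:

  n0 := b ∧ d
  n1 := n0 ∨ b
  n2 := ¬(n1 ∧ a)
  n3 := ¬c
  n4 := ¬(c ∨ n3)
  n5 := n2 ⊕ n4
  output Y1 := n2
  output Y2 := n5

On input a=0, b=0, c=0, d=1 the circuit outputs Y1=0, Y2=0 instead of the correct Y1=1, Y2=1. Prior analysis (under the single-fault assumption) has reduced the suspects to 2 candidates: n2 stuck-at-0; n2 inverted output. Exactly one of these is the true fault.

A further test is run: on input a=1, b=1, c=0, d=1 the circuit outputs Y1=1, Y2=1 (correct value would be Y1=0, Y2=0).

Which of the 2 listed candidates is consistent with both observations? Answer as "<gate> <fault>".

Evaluate each candidate on input a=1, b=1, c=0, d=1:
  n2 stuck-at-0: n0=1, n1=1, n2=0 [stuck-at-0], n3=1, n4=0, n5=0 → Y1=0, Y2=0 — eliminated
  n2 inverted output: n0=1, n1=1, n2=1 [inverted output], n3=1, n4=0, n5=1 → Y1=1, Y2=1 — matches
Only n2 inverted output reproduces the observed Y1=1, Y2=1.

n2 inverted output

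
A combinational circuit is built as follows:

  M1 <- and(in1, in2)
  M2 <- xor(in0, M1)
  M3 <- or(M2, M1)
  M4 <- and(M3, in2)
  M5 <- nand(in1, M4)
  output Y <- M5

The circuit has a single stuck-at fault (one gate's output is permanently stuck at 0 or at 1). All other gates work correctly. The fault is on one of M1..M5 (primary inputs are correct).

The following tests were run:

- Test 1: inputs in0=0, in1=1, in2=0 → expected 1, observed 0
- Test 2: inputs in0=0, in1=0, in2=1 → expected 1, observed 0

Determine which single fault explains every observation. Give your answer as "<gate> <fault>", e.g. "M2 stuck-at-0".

M5 stuck-at-0

Fault-free values for test 1 (in0=0, in1=1, in2=0): M1=0, M2=0, M3=0, M4=0, M5=1, giving Y=1. Observed 0.
Test 1: faults giving observed 0 are {M4 stuck-at-1, M5 stuck-at-0}.
Test 2 (in0=0, in1=0, in2=1): fault-free M1=0, M2=0, M3=0, M4=0, M5=1 → 1; observed 0. Eliminates M4 stuck-at-1.
Only M5 stuck-at-0 is consistent with every test.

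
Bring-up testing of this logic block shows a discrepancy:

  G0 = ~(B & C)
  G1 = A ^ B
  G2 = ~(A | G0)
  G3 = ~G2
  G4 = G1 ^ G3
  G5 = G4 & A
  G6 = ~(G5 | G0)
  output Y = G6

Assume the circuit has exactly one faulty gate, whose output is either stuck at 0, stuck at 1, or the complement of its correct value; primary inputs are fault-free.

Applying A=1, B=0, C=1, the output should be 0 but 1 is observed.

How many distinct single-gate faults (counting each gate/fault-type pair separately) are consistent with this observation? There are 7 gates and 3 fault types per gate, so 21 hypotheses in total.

Fault-free: G0=1, G1=1, G2=0, G3=1, G4=0, G5=0, G6=0 → 0. Observed 1.
  G0: stuck-at-0, inverted output ✓; others ✗
  G1: none of the 3 fault types match ✗
  G2: none of the 3 fault types match ✗
  G3: none of the 3 fault types match ✗
  G4: none of the 3 fault types match ✗
  G5: none of the 3 fault types match ✗
  G6: stuck-at-1, inverted output ✓; others ✗
Consistent faults: {G0 stuck-at-0, G0 inverted output, G6 stuck-at-1, G6 inverted output} — 4 in all.

4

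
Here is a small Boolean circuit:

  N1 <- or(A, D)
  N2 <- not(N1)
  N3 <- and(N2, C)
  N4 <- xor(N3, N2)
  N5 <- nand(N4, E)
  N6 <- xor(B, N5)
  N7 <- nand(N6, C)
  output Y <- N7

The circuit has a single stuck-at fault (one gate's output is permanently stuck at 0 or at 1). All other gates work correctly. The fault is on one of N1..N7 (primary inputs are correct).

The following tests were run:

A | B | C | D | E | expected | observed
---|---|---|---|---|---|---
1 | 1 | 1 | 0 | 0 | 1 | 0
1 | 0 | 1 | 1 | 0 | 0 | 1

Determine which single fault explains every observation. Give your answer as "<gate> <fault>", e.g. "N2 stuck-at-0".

Fault-free values for test 1 (A=1, B=1, C=1, D=0, E=0): N1=1, N2=0, N3=0, N4=0, N5=1, N6=0, N7=1, giving Y=1. Observed 0.
Test 1: faults giving observed 0 are {N5 stuck-at-0, N6 stuck-at-1, N7 stuck-at-0}.
Test 2 (A=1, B=0, C=1, D=1, E=0): fault-free N1=1, N2=0, N3=0, N4=0, N5=1, N6=1, N7=0 → 0; observed 1. Eliminates N6 stuck-at-1, N7 stuck-at-0.
Only N5 stuck-at-0 is consistent with every test.

N5 stuck-at-0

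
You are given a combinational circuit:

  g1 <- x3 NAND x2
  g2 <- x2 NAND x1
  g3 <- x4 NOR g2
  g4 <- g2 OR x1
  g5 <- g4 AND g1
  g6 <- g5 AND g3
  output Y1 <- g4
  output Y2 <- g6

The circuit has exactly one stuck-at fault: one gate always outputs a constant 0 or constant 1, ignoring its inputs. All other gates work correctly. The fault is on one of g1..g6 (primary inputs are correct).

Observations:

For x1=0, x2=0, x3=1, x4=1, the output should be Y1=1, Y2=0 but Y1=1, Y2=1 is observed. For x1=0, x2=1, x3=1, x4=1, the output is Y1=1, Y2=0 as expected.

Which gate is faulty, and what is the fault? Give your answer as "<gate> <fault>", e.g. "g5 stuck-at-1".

Fault-free values for test 1 (x1=0, x2=0, x3=1, x4=1): g1=1, g2=1, g3=0, g4=1, g5=1, g6=0, giving Y1=1, Y2=0. Observed Y1=1, Y2=1.
Test 1: faults giving observed Y1=1, Y2=1 are {g3 stuck-at-1, g6 stuck-at-1}.
Test 2 (x1=0, x2=1, x3=1, x4=1): fault-free g1=0, g2=1, g3=0, g4=1, g5=0, g6=0 → Y1=1, Y2=0; observed Y1=1, Y2=0. Eliminates g6 stuck-at-1.
Only g3 stuck-at-1 is consistent with every test.

g3 stuck-at-1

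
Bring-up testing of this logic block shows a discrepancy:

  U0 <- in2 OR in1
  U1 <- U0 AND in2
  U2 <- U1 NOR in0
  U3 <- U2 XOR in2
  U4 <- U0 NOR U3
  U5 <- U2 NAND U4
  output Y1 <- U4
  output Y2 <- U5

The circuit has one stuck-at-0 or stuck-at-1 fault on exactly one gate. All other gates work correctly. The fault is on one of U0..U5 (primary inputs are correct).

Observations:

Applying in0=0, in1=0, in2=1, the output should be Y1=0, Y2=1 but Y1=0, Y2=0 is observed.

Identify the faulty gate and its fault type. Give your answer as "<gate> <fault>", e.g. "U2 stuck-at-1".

U5 stuck-at-0

Fault-free values for test 1 (in0=0, in1=0, in2=1): U0=1, U1=1, U2=0, U3=1, U4=0, U5=1, giving Y1=0, Y2=1. Observed Y1=0, Y2=0.
Test 1: faults giving observed Y1=0, Y2=0 are {U5 stuck-at-0}.
Only U5 stuck-at-0 is consistent with every test.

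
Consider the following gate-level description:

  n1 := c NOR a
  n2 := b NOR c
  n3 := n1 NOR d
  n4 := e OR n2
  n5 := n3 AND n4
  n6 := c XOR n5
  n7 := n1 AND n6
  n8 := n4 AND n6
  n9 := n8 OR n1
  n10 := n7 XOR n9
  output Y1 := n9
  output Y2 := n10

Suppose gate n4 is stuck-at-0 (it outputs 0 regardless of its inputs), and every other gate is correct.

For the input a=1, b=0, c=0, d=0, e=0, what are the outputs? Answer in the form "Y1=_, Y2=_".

Propagate with n4 forced: n1=0, n2=1, n3=1, n4=0 [stuck-at-0], n5=0, n6=0, n7=0, n8=0, n9=0, n10=0.
So the outputs are Y1=0, Y2=0. (Without the fault they would be Y1=1, Y2=1.)

Y1=0, Y2=0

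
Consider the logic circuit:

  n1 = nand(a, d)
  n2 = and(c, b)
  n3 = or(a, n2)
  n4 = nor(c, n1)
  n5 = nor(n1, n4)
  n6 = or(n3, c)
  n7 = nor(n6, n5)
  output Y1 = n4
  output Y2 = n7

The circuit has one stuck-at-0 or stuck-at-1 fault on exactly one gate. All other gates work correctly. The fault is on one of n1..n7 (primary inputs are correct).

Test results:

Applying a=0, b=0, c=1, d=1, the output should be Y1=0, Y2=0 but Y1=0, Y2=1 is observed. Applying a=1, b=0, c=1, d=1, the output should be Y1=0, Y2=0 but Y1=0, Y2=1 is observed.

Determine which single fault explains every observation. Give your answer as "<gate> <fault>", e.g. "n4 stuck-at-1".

Fault-free values for test 1 (a=0, b=0, c=1, d=1): n1=1, n2=0, n3=0, n4=0, n5=0, n6=1, n7=0, giving Y1=0, Y2=0. Observed Y1=0, Y2=1.
Test 1: faults giving observed Y1=0, Y2=1 are {n6 stuck-at-0, n7 stuck-at-1}.
Test 2 (a=1, b=0, c=1, d=1): fault-free n1=0, n2=0, n3=1, n4=0, n5=1, n6=1, n7=0 → Y1=0, Y2=0; observed Y1=0, Y2=1. Eliminates n6 stuck-at-0.
Only n7 stuck-at-1 is consistent with every test.

n7 stuck-at-1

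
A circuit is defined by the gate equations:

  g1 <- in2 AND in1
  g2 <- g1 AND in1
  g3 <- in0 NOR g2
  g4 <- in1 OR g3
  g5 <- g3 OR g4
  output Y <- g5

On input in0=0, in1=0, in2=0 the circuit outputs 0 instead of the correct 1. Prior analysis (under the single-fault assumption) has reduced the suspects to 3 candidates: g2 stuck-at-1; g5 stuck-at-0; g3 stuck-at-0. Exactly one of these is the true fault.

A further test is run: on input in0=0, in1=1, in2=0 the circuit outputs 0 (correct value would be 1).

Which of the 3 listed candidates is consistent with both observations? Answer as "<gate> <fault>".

Evaluate each candidate on input in0=0, in1=1, in2=0:
  g2 stuck-at-1: g1=0, g2=1 [stuck-at-1], g3=0, g4=1, g5=1 → 1 — eliminated
  g5 stuck-at-0: g1=0, g2=0, g3=1, g4=1, g5=0 [stuck-at-0] → 0 — matches
  g3 stuck-at-0: g1=0, g2=0, g3=0 [stuck-at-0], g4=1, g5=1 → 1 — eliminated
Only g5 stuck-at-0 reproduces the observed 0.

g5 stuck-at-0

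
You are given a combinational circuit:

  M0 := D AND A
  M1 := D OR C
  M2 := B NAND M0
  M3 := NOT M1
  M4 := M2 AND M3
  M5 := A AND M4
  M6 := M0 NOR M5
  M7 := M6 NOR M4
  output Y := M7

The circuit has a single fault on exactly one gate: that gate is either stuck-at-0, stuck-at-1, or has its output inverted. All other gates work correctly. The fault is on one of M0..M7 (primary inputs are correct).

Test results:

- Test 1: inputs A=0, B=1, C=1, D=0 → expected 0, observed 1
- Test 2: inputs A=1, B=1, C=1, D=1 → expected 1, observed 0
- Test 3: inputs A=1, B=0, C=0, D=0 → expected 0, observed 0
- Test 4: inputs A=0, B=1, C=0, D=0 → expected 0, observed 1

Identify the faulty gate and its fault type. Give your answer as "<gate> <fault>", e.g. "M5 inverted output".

M0 inverted output

Fault-free values for test 1 (A=0, B=1, C=1, D=0): M0=0, M1=1, M2=1, M3=0, M4=0, M5=0, M6=1, M7=0, giving Y=0. Observed 1.
Test 1: faults giving observed 1 are {M0 stuck-at-1, M0 inverted output, M5 stuck-at-1, M5 inverted output, M6 stuck-at-0, M6 inverted output, M7 stuck-at-1, M7 inverted output}.
Test 2 (A=1, B=1, C=1, D=1): fault-free M0=1, M1=1, M2=0, M3=0, M4=0, M5=0, M6=0, M7=1 → 1; observed 0. Eliminates M0 stuck-at-1, M5 stuck-at-1, M5 inverted output, M6 stuck-at-0, M7 stuck-at-1.
Test 3 (A=1, B=0, C=0, D=0): fault-free M0=0, M1=0, M2=1, M3=1, M4=1, M5=1, M6=0, M7=0 → 0; observed 0. Eliminates M7 inverted output.
Test 4 (A=0, B=1, C=0, D=0): fault-free M0=0, M1=0, M2=1, M3=1, M4=1, M5=0, M6=1, M7=0 → 0; observed 1. Eliminates M6 inverted output.
Only M0 inverted output is consistent with every test.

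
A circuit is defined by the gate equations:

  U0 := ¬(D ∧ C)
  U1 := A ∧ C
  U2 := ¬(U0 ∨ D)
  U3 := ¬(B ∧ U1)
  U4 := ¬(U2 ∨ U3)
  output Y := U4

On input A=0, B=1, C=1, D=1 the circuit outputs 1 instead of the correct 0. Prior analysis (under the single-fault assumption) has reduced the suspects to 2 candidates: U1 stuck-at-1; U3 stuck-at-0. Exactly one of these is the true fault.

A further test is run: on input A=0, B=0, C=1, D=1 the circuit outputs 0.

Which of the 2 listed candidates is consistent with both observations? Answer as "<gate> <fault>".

U1 stuck-at-1

Evaluate each candidate on input A=0, B=0, C=1, D=1:
  U1 stuck-at-1: U0=0, U1=1 [stuck-at-1], U2=0, U3=1, U4=0 → 0 — matches
  U3 stuck-at-0: U0=0, U1=0, U2=0, U3=0 [stuck-at-0], U4=1 → 1 — eliminated
Only U1 stuck-at-1 reproduces the observed 0.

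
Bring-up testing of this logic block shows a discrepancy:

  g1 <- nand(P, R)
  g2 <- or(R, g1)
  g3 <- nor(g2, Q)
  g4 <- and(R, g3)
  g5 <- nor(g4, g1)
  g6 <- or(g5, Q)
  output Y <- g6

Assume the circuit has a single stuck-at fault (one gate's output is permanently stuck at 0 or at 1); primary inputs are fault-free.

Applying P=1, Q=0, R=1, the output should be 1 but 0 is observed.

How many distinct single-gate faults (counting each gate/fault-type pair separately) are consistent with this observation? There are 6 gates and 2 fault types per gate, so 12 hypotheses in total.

6

Fault-free: g1=0, g2=1, g3=0, g4=0, g5=1, g6=1 → 1. Observed 0.
  g1 stuck-at-0: output 1 ✗
  g1 stuck-at-1: output 0 ✓
  g2 stuck-at-0: output 0 ✓
  g2 stuck-at-1: output 1 ✗
  g3 stuck-at-0: output 1 ✗
  g3 stuck-at-1: output 0 ✓
  g4 stuck-at-0: output 1 ✗
  g4 stuck-at-1: output 0 ✓
  g5 stuck-at-0: output 0 ✓
  g5 stuck-at-1: output 1 ✗
  g6 stuck-at-0: output 0 ✓
  g6 stuck-at-1: output 1 ✗
Consistent faults: {g1 stuck-at-1, g2 stuck-at-0, g3 stuck-at-1, g4 stuck-at-1, g5 stuck-at-0, g6 stuck-at-0} — 6 in all.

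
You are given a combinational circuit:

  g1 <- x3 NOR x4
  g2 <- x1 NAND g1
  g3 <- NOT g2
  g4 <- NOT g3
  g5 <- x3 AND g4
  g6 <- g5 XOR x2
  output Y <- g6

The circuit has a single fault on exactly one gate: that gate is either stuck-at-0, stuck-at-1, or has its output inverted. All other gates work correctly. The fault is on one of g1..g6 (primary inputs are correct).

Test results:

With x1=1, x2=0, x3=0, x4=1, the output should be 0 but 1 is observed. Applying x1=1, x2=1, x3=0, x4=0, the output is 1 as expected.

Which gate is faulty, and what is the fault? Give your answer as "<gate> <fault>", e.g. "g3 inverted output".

Fault-free values for test 1 (x1=1, x2=0, x3=0, x4=1): g1=0, g2=1, g3=0, g4=1, g5=0, g6=0, giving Y=0. Observed 1.
Test 1: faults giving observed 1 are {g5 stuck-at-1, g5 inverted output, g6 stuck-at-1, g6 inverted output}.
Test 2 (x1=1, x2=1, x3=0, x4=0): fault-free g1=1, g2=0, g3=1, g4=0, g5=0, g6=1 → 1; observed 1. Eliminates g5 stuck-at-1, g5 inverted output, g6 inverted output.
Only g6 stuck-at-1 is consistent with every test.

g6 stuck-at-1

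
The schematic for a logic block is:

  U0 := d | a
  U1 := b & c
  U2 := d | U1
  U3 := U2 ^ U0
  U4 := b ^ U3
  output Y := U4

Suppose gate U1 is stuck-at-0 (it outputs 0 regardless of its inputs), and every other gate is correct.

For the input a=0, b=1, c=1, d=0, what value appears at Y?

Propagate with U1 forced: U0=0, U1=0 [stuck-at-0], U2=0, U3=0, U4=1.
So Y = 1. (Without the fault it would be 0.)

1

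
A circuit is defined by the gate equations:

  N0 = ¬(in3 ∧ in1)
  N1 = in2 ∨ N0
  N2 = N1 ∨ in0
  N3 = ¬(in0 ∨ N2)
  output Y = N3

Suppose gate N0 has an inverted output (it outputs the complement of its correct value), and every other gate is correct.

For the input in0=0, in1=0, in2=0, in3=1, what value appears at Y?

Propagate with N0 forced: N0=0 [inverted output], N1=0, N2=0, N3=1.
So Y = 1. (Without the fault it would be 0.)

1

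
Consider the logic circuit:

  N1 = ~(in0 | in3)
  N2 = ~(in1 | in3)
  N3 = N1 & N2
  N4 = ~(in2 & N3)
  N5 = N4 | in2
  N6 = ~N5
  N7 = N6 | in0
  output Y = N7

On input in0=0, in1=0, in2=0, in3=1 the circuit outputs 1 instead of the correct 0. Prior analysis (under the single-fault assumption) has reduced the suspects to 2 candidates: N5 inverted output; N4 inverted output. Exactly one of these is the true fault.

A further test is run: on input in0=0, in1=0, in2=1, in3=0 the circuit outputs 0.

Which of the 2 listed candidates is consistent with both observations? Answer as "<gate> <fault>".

Evaluate each candidate on input in0=0, in1=0, in2=1, in3=0:
  N5 inverted output: N1=1, N2=1, N3=1, N4=0, N5=0 [inverted output], N6=1, N7=1 → 1 — eliminated
  N4 inverted output: N1=1, N2=1, N3=1, N4=1 [inverted output], N5=1, N6=0, N7=0 → 0 — matches
Only N4 inverted output reproduces the observed 0.

N4 inverted output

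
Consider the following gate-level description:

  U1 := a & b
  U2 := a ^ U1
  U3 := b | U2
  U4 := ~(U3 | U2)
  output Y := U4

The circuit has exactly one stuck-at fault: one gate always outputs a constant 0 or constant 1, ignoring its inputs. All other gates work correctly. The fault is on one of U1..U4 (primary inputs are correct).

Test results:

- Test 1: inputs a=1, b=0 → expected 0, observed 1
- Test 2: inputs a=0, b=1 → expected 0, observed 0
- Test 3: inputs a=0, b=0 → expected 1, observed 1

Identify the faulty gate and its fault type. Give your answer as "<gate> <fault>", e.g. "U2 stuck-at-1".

U2 stuck-at-0

Fault-free values for test 1 (a=1, b=0): U1=0, U2=1, U3=1, U4=0, giving Y=0. Observed 1.
Test 1: faults giving observed 1 are {U1 stuck-at-1, U2 stuck-at-0, U4 stuck-at-1}.
Test 2 (a=0, b=1): fault-free U1=0, U2=0, U3=1, U4=0 → 0; observed 0. Eliminates U4 stuck-at-1.
Test 3 (a=0, b=0): fault-free U1=0, U2=0, U3=0, U4=1 → 1; observed 1. Eliminates U1 stuck-at-1.
Only U2 stuck-at-0 is consistent with every test.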